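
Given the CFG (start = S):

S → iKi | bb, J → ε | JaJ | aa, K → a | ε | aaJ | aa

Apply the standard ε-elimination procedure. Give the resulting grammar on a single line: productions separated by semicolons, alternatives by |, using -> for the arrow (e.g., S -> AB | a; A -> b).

S -> bb | ii | iKi; J -> a | Ja | aJ | aa | JaJ; K -> a | aa | aaJ

Nullable set: {J, K}.
S -> iKi: K nullable, giving iKi | ii.
Drop J -> ε.
J -> JaJ: J, J nullable, giving Ja | JaJ | a | aJ.
Drop K -> ε.
K -> aaJ: J nullable, giving aa | aaJ.
Unchanged (no nullable symbols): S -> bb; J -> aa; K -> a; K -> aa.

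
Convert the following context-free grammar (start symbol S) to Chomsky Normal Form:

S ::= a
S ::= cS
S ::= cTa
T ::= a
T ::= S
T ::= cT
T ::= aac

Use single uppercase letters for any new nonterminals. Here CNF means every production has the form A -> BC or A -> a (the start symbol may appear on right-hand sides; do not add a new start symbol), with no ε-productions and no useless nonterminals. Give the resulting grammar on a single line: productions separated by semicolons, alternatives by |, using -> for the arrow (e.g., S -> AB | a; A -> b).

No ε-productions.
After unit-elimination: S -> a | cS | cTa; T -> a | cS | cT | aac | cTa.
TERM: introduce B -> a, A -> c and substitute in every rule of length ≥2.
BIN: S -> ATB becomes S -> AC, C -> TB; T -> ATB becomes T -> AD, D -> TB; T -> BBA becomes T -> BE, E -> BA.

S -> a | AC | AS; A -> c; B -> a; C -> TB; D -> TB; E -> BA; T -> a | AD | AS | AT | BE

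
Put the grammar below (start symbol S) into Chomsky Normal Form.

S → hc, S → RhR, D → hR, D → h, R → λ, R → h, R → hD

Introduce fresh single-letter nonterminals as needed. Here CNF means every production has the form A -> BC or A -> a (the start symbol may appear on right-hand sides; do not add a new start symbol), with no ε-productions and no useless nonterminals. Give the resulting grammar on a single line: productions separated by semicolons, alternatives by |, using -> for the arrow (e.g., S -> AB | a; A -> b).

S -> h | AB | AR | RA | RC; A -> h; B -> c; C -> AR; D -> h | AR; R -> h | AD

Nullable: {R}; after ε-elimination: S -> h | Rh | hR | hc | RhR; D -> h | hR; R -> h | hD.
No unit productions to eliminate.
TERM: introduce B -> c, A -> h and substitute in every rule of length ≥2.
BIN: S -> RAR becomes S -> RC, C -> AR.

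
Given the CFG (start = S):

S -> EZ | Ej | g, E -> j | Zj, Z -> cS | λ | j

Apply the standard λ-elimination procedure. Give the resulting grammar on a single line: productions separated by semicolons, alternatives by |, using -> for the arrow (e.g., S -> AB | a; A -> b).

Nullable set: {Z}.
S -> EZ: Z nullable, giving E | EZ.
E -> Zj: Z nullable, giving Zj | j.
Drop Z -> λ.
Unchanged (no nullable symbols): S -> Ej; S -> g; E -> j; Z -> cS; Z -> j.

S -> E | g | EZ | Ej; E -> j | Zj; Z -> j | cS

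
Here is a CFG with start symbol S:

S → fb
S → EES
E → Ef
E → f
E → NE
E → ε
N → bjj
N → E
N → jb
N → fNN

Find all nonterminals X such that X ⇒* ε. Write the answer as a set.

{E, N}

Directly nullable (have an ε-rule): {E}.
N is nullable via N -> E (every symbol on the right is already known nullable).
Not nullable: S — each has a terminal in every rule's right-hand side or depends on a non-nullable symbol.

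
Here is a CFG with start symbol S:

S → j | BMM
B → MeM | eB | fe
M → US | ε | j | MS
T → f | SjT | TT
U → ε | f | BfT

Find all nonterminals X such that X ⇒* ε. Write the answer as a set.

{M, U}

Directly nullable (have an ε-rule): {M, U}.
Not nullable: B, S, T — each has a terminal in every rule's right-hand side or depends on a non-nullable symbol.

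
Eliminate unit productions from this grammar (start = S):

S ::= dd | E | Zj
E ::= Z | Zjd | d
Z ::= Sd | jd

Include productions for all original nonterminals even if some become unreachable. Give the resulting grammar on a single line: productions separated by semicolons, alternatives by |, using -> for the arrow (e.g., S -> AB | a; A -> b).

Unit productions: E->Z, S->E.
Unit pairs (A ⇒* B via units): (E,Z), (S,E), (S,Z).
S: inherits non-unit rules of {E, S, Z} → Sd | Zj | Zjd | d | dd | jd.
E: inherits non-unit rules of {E, Z} → Sd | Zjd | d | jd.
Z: inherits non-unit rules of {Z} → Sd | jd.

S -> d | Sd | Zj | dd | jd | Zjd; E -> d | Sd | jd | Zjd; Z -> Sd | jd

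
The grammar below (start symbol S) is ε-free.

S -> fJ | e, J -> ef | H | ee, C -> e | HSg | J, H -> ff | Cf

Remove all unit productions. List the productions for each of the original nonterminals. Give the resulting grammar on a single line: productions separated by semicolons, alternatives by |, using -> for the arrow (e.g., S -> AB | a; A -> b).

S -> e | fJ; C -> e | Cf | ee | ef | ff | HSg; H -> Cf | ff; J -> Cf | ee | ef | ff

Unit productions: C->J, J->H.
Unit pairs (A ⇒* B via units): (C,H), (C,J), (J,H).
S: inherits non-unit rules of {S} → e | fJ.
C: inherits non-unit rules of {C, H, J} → Cf | HSg | e | ee | ef | ff.
H: inherits non-unit rules of {H} → Cf | ff.
J: inherits non-unit rules of {H, J} → Cf | ee | ef | ff.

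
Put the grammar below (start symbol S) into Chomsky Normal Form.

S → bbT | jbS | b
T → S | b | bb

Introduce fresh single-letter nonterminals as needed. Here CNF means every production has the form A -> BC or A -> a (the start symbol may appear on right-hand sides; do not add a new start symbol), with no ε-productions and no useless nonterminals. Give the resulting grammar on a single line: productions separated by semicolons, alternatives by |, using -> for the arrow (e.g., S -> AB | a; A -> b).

S -> b | AC | BD; A -> b; B -> j; C -> AT; D -> AS; E -> AT; F -> AS; T -> b | AA | AE | BF

No ε-productions.
After unit-elimination: S -> b | bbT | jbS; T -> b | bb | bbT | jbS.
TERM: introduce A -> b, B -> j and substitute in every rule of length ≥2.
BIN: S -> AAT becomes S -> AC, C -> AT; S -> BAS becomes S -> BD, D -> AS; T -> AAT becomes T -> AE, E -> AT; T -> BAS becomes T -> BF, F -> AS.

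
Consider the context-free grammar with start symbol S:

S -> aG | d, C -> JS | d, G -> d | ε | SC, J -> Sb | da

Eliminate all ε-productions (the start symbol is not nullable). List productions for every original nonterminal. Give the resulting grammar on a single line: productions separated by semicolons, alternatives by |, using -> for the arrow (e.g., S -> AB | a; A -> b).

S -> a | d | aG; C -> d | JS; G -> d | SC; J -> Sb | da

Nullable set: {G}.
S -> aG: G nullable, giving a | aG.
Drop G -> ε.
Unchanged (no nullable symbols): S -> d; C -> JS; C -> d; G -> SC; G -> d; J -> Sb; J -> da.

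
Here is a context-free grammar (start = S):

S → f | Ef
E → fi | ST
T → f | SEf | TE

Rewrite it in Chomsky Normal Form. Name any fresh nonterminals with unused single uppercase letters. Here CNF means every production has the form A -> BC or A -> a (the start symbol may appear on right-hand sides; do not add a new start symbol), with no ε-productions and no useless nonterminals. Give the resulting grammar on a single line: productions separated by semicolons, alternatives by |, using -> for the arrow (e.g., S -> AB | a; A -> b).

No ε-productions.
No unit productions to eliminate.
TERM: introduce A -> f, B -> i and substitute in every rule of length ≥2.
BIN: T -> SEA becomes T -> SC, C -> EA.

S -> f | EA; A -> f; B -> i; C -> EA; E -> AB | ST; T -> f | SC | TE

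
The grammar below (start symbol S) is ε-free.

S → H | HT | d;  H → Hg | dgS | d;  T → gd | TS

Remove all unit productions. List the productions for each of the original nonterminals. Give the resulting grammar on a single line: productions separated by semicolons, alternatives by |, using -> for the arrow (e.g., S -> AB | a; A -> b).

S -> d | HT | Hg | dgS; H -> d | Hg | dgS; T -> TS | gd

Unit productions: S->H.
Unit pairs (A ⇒* B via units): (S,H).
S: inherits non-unit rules of {H, S} → HT | Hg | d | dgS.
H: inherits non-unit rules of {H} → Hg | d | dgS.
T: inherits non-unit rules of {T} → TS | gd.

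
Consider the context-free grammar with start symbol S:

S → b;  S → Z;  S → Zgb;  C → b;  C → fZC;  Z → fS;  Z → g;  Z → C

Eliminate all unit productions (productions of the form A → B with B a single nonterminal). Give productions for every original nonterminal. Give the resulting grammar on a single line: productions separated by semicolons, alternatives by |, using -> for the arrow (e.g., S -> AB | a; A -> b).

S -> b | g | fS | Zgb | fZC; C -> b | fZC; Z -> b | g | fS | fZC

Unit productions: S->Z, Z->C.
Unit pairs (A ⇒* B via units): (S,C), (S,Z), (Z,C).
S: inherits non-unit rules of {C, S, Z} → Zgb | b | fS | fZC | g.
C: inherits non-unit rules of {C} → b | fZC.
Z: inherits non-unit rules of {C, Z} → b | fS | fZC | g.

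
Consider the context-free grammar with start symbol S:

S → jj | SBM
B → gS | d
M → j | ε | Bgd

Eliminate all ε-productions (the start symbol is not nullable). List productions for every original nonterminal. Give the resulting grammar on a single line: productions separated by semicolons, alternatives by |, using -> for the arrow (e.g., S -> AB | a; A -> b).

Nullable set: {M}.
S -> SBM: M nullable, giving SB | SBM.
Drop M -> ε.
Unchanged (no nullable symbols): S -> jj; B -> d; B -> gS; M -> Bgd; M -> j.

S -> SB | jj | SBM; B -> d | gS; M -> j | Bgd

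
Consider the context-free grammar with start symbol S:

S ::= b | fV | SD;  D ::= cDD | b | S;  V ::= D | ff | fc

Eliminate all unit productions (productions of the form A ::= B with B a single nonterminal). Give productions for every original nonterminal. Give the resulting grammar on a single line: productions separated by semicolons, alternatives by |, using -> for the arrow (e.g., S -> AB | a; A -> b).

Unit productions: D->S, V->D.
Unit pairs (A ⇒* B via units): (D,S), (V,D), (V,S).
S: inherits non-unit rules of {S} → SD | b | fV.
D: inherits non-unit rules of {D, S} → SD | b | cDD | fV.
V: inherits non-unit rules of {D, S, V} → SD | b | cDD | fV | fc | ff.

S -> b | SD | fV; D -> b | SD | fV | cDD; V -> b | SD | fV | fc | ff | cDD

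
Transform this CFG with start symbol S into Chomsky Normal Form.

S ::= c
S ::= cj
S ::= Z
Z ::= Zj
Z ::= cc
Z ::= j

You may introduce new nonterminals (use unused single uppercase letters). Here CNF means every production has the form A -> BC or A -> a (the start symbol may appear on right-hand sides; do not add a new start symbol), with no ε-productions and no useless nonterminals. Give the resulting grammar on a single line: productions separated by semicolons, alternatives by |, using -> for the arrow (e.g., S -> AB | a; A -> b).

S -> c | j | BA | BB | ZA; A -> j; B -> c; Z -> j | BB | ZA

No ε-productions.
After unit-elimination: S -> c | j | Zj | cc | cj; Z -> j | Zj | cc.
TERM: introduce B -> c, A -> j and substitute in every rule of length ≥2.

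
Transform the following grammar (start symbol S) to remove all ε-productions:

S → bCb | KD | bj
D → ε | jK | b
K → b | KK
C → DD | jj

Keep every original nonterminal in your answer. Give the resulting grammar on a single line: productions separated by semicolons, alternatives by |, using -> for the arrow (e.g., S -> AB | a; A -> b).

Nullable set: {C, D}.
S -> KD: D nullable, giving K | KD.
S -> bCb: C nullable, giving bCb | bb.
C -> DD: D, D nullable, giving D | DD.
Drop D -> ε.
Unchanged (no nullable symbols): S -> bj; C -> jj; D -> b; D -> jK; K -> KK; K -> b.

S -> K | KD | bb | bj | bCb; C -> D | DD | jj; D -> b | jK; K -> b | KK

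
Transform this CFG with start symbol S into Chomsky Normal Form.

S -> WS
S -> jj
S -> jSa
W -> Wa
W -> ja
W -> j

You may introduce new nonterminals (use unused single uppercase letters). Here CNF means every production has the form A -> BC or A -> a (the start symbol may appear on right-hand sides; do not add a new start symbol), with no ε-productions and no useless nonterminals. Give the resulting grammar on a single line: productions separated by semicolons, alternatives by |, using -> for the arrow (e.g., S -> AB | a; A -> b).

No ε-productions.
No unit productions to eliminate.
TERM: introduce B -> a, A -> j and substitute in every rule of length ≥2.
BIN: S -> ASB becomes S -> AC, C -> SB.

S -> AA | AC | WS; A -> j; B -> a; C -> SB; W -> j | AB | WB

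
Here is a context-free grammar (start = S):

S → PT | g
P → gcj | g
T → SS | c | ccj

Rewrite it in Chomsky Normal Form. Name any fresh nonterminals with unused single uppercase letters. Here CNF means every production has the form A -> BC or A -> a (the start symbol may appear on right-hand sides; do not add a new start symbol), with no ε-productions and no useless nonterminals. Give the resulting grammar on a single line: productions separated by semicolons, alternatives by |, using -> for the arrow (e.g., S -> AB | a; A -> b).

S -> g | PT; A -> g; B -> c; C -> j; D -> BC; E -> BC; P -> g | AD; T -> c | BE | SS

No ε-productions.
No unit productions to eliminate.
TERM: introduce B -> c, A -> g, C -> j and substitute in every rule of length ≥2.
BIN: P -> ABC becomes P -> AD, D -> BC; T -> BBC becomes T -> BE, E -> BC.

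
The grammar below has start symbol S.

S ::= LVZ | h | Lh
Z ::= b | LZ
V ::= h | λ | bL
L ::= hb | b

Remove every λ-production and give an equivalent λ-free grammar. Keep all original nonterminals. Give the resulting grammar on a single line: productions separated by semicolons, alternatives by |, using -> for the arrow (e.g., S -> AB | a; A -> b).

S -> h | LZ | Lh | LVZ; L -> b | hb; V -> h | bL; Z -> b | LZ

Nullable set: {V}.
S -> LVZ: V nullable, giving LVZ | LZ.
Drop V -> λ.
Unchanged (no nullable symbols): S -> Lh; S -> h; L -> b; L -> hb; V -> bL; V -> h; Z -> LZ; Z -> b.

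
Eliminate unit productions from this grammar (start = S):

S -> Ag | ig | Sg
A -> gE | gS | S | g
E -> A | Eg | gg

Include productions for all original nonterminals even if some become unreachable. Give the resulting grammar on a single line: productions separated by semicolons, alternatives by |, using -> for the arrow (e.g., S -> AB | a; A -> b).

S -> Ag | Sg | ig; A -> g | Ag | Sg | gE | gS | ig; E -> g | Ag | Eg | Sg | gE | gS | gg | ig

Unit productions: A->S, E->A.
Unit pairs (A ⇒* B via units): (A,S), (E,A), (E,S).
S: inherits non-unit rules of {S} → Ag | Sg | ig.
A: inherits non-unit rules of {A, S} → Ag | Sg | g | gE | gS | ig.
E: inherits non-unit rules of {A, E, S} → Ag | Eg | Sg | g | gE | gS | gg | ig.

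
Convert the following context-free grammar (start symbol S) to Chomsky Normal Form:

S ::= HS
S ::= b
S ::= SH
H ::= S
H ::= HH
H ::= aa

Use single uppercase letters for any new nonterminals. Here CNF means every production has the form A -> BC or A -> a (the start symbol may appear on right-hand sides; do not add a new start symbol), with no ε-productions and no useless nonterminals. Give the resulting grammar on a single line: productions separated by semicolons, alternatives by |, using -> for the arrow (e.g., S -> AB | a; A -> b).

S -> b | HS | SH; A -> a; H -> b | AA | HH | HS | SH

No ε-productions.
After unit-elimination: S -> b | HS | SH; H -> b | HH | HS | SH | aa.
TERM: introduce A -> a and substitute in every rule of length ≥2.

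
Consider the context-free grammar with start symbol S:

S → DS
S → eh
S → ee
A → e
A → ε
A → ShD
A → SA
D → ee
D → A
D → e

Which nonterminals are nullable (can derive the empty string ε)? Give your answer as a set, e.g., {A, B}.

{A, D}

Directly nullable (have an ε-rule): {A}.
D is nullable via D -> A (every symbol on the right is already known nullable).
Not nullable: S — each has a terminal in every rule's right-hand side or depends on a non-nullable symbol.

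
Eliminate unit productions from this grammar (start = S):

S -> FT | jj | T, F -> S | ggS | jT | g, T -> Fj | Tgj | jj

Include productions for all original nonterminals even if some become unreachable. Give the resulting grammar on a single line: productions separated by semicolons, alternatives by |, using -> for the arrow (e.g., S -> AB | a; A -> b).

S -> FT | Fj | jj | Tgj; F -> g | FT | Fj | jT | jj | Tgj | ggS; T -> Fj | jj | Tgj

Unit productions: F->S, S->T.
Unit pairs (A ⇒* B via units): (F,S), (F,T), (S,T).
S: inherits non-unit rules of {S, T} → FT | Fj | Tgj | jj.
F: inherits non-unit rules of {F, S, T} → FT | Fj | Tgj | g | ggS | jT | jj.
T: inherits non-unit rules of {T} → Fj | Tgj | jj.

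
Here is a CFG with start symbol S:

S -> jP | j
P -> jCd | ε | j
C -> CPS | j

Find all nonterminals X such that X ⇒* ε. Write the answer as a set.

{P}

Directly nullable (have an ε-rule): {P}.
Not nullable: C, S — each has a terminal in every rule's right-hand side or depends on a non-nullable symbol.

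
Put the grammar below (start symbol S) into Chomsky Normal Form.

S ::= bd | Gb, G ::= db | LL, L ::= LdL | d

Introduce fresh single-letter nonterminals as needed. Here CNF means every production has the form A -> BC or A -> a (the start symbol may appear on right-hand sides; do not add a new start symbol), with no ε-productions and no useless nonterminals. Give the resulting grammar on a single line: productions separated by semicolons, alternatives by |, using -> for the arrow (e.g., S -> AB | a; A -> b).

S -> BA | GB; A -> d; B -> b; C -> AL; G -> AB | LL; L -> d | LC

No ε-productions.
No unit productions to eliminate.
TERM: introduce B -> b, A -> d and substitute in every rule of length ≥2.
BIN: L -> LAL becomes L -> LC, C -> AL.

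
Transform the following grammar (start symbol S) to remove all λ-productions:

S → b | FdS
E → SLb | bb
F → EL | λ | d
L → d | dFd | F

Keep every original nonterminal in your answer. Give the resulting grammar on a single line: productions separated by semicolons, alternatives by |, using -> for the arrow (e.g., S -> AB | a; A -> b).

Nullable set: {F, L}.
S -> FdS: F nullable, giving FdS | dS.
E -> SLb: L nullable, giving SLb | Sb.
Drop F -> λ.
F -> EL: L nullable, giving E | EL.
L -> F: F nullable, giving F.
L -> dFd: F nullable, giving dFd | dd.
Unchanged (no nullable symbols): S -> b; E -> bb; F -> d; L -> d.

S -> b | dS | FdS; E -> Sb | bb | SLb; F -> E | d | EL; L -> F | d | dd | dFd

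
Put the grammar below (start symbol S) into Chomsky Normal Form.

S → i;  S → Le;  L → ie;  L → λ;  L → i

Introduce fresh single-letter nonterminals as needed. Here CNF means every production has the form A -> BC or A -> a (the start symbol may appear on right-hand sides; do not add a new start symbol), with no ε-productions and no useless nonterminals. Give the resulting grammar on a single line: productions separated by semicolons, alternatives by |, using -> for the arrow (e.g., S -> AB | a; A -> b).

Nullable: {L}; after ε-elimination: S -> e | i | Le; L -> i | ie.
No unit productions to eliminate.
TERM: introduce B -> e, A -> i and substitute in every rule of length ≥2.

S -> e | i | LB; A -> i; B -> e; L -> i | AB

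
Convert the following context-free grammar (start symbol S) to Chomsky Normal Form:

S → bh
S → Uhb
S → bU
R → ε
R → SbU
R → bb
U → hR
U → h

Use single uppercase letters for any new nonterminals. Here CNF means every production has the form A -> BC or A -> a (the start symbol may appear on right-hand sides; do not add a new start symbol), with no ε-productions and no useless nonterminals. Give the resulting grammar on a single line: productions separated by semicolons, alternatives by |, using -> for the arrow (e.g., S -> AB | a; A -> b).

Nullable: {R}; after ε-elimination: S -> bU | bh | Uhb; R -> bb | SbU; U -> h | hR.
No unit productions to eliminate.
TERM: introduce A -> b, B -> h and substitute in every rule of length ≥2.
BIN: R -> SAU becomes R -> SC, C -> AU; S -> UBA becomes S -> UD, D -> BA.

S -> AB | AU | UD; A -> b; B -> h; C -> AU; D -> BA; R -> AA | SC; U -> h | BR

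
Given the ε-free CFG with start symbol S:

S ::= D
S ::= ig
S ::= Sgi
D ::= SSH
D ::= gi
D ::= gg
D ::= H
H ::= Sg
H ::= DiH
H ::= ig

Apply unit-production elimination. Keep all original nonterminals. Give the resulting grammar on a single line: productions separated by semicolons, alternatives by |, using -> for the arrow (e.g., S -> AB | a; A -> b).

Unit productions: D->H, S->D.
Unit pairs (A ⇒* B via units): (D,H), (S,D), (S,H).
S: inherits non-unit rules of {D, H, S} → DiH | SSH | Sg | Sgi | gg | gi | ig.
D: inherits non-unit rules of {D, H} → DiH | SSH | Sg | gg | gi | ig.
H: inherits non-unit rules of {H} → DiH | Sg | ig.

S -> Sg | gg | gi | ig | DiH | SSH | Sgi; D -> Sg | gg | gi | ig | DiH | SSH; H -> Sg | ig | DiH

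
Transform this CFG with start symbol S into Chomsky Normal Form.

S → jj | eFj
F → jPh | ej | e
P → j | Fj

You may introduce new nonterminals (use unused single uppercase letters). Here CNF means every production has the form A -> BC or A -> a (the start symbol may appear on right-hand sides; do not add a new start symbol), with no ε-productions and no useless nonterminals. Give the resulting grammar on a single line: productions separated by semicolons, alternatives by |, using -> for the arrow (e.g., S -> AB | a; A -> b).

No ε-productions.
No unit productions to eliminate.
TERM: introduce A -> e, C -> h, B -> j and substitute in every rule of length ≥2.
BIN: F -> BPC becomes F -> BD, D -> PC; S -> AFB becomes S -> AE, E -> FB.

S -> AE | BB; A -> e; B -> j; C -> h; D -> PC; E -> FB; F -> e | AB | BD; P -> j | FB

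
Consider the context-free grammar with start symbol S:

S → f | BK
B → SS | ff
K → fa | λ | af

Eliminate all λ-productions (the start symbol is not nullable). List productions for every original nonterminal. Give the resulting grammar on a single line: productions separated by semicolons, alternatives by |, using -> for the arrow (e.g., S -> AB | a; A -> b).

S -> B | f | BK; B -> SS | ff; K -> af | fa

Nullable set: {K}.
S -> BK: K nullable, giving B | BK.
Drop K -> λ.
Unchanged (no nullable symbols): S -> f; B -> SS; B -> ff; K -> af; K -> fa.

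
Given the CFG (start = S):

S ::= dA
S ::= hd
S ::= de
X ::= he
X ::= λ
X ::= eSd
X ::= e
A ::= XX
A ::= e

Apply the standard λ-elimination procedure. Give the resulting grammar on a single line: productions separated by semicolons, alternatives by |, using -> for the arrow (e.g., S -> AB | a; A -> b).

Nullable set: {A, X}.
S -> dA: A nullable, giving d | dA.
A -> XX: X, X nullable, giving X | XX.
Drop X -> λ.
Unchanged (no nullable symbols): S -> de; S -> hd; A -> e; X -> e; X -> eSd; X -> he.

S -> d | dA | de | hd; A -> X | e | XX; X -> e | he | eSd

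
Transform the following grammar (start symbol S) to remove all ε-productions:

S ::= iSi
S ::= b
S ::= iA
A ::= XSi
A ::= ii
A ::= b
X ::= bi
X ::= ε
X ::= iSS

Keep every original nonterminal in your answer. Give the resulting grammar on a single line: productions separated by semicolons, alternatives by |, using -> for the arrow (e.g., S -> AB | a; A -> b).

Nullable set: {X}.
A -> XSi: X nullable, giving Si | XSi.
Drop X -> ε.
Unchanged (no nullable symbols): S -> b; S -> iA; S -> iSi; A -> b; A -> ii; X -> bi; X -> iSS.

S -> b | iA | iSi; A -> b | Si | ii | XSi; X -> bi | iSS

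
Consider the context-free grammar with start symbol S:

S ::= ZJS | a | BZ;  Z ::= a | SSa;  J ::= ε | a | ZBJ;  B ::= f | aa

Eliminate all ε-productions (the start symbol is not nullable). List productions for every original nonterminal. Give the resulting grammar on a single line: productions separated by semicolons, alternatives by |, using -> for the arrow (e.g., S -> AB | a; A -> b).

Nullable set: {J}.
S -> ZJS: J nullable, giving ZJS | ZS.
Drop J -> ε.
J -> ZBJ: J nullable, giving ZB | ZBJ.
Unchanged (no nullable symbols): S -> BZ; S -> a; B -> aa; B -> f; J -> a; Z -> SSa; Z -> a.

S -> a | BZ | ZS | ZJS; B -> f | aa; J -> a | ZB | ZBJ; Z -> a | SSa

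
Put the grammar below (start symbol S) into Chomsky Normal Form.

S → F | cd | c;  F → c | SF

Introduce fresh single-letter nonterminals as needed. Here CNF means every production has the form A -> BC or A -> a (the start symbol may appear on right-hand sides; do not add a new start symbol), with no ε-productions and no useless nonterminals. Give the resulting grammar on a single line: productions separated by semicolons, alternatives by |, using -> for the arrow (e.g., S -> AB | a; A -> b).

S -> c | AB | SF; A -> c; B -> d; F -> c | SF

No ε-productions.
After unit-elimination: S -> c | SF | cd; F -> c | SF.
TERM: introduce A -> c, B -> d and substitute in every rule of length ≥2.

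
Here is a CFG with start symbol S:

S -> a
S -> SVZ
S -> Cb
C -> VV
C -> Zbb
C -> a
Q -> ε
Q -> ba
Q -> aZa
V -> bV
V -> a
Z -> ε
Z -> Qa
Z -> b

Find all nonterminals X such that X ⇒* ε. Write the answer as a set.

{Q, Z}

Directly nullable (have an ε-rule): {Q, Z}.
Not nullable: C, S, V — each has a terminal in every rule's right-hand side or depends on a non-nullable symbol.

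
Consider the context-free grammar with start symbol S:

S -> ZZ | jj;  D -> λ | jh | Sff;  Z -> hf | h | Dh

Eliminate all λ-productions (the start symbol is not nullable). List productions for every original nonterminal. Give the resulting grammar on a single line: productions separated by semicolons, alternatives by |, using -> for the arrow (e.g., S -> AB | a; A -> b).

Nullable set: {D}.
Drop D -> λ.
Z -> Dh: D nullable, giving Dh | h.
Unchanged (no nullable symbols): S -> ZZ; S -> jj; D -> Sff; D -> jh; Z -> h; Z -> hf.

S -> ZZ | jj; D -> jh | Sff; Z -> h | Dh | hf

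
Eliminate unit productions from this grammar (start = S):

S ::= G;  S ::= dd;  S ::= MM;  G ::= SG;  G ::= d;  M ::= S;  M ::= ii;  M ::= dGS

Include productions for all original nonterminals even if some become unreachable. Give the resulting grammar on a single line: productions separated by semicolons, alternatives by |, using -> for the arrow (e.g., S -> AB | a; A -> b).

S -> d | MM | SG | dd; G -> d | SG; M -> d | MM | SG | dd | ii | dGS

Unit productions: M->S, S->G.
Unit pairs (A ⇒* B via units): (M,G), (M,S), (S,G).
S: inherits non-unit rules of {G, S} → MM | SG | d | dd.
G: inherits non-unit rules of {G} → SG | d.
M: inherits non-unit rules of {G, M, S} → MM | SG | d | dGS | dd | ii.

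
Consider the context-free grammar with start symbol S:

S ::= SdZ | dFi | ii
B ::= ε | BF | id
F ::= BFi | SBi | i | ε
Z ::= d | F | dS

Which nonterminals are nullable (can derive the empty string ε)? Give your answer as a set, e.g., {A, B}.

{B, F, Z}

Directly nullable (have an ε-rule): {B, F}.
Z is nullable via Z -> F (every symbol on the right is already known nullable).
Not nullable: S — each has a terminal in every rule's right-hand side or depends on a non-nullable symbol.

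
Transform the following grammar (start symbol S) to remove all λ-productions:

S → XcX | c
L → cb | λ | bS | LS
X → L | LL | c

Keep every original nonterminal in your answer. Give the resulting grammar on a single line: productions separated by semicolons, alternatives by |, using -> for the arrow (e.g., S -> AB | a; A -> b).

S -> c | Xc | cX | XcX; L -> S | LS | bS | cb; X -> L | c | LL

Nullable set: {L, X}.
S -> XcX: X, X nullable, giving Xc | XcX | c | cX.
Drop L -> λ.
L -> LS: L nullable, giving LS | S.
X -> L: L nullable, giving L.
X -> LL: L, L nullable, giving L | LL.
Unchanged (no nullable symbols): S -> c; L -> bS; L -> cb; X -> c.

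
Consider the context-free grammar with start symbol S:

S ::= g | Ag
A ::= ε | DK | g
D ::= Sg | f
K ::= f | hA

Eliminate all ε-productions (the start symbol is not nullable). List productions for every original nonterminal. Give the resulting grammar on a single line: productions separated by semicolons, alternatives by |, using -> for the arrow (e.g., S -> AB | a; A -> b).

S -> g | Ag; A -> g | DK; D -> f | Sg; K -> f | h | hA

Nullable set: {A}.
S -> Ag: A nullable, giving Ag | g.
Drop A -> ε.
K -> hA: A nullable, giving h | hA.
Unchanged (no nullable symbols): S -> g; A -> DK; A -> g; D -> Sg; D -> f; K -> f.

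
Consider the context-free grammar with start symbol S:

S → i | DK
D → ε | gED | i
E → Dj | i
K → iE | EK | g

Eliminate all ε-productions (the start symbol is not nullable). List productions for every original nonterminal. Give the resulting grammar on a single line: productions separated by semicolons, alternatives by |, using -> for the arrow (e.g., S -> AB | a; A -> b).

Nullable set: {D}.
S -> DK: D nullable, giving DK | K.
Drop D -> ε.
D -> gED: D nullable, giving gE | gED.
E -> Dj: D nullable, giving Dj | j.
Unchanged (no nullable symbols): S -> i; D -> i; E -> i; K -> EK; K -> g; K -> iE.

S -> K | i | DK; D -> i | gE | gED; E -> i | j | Dj; K -> g | EK | iE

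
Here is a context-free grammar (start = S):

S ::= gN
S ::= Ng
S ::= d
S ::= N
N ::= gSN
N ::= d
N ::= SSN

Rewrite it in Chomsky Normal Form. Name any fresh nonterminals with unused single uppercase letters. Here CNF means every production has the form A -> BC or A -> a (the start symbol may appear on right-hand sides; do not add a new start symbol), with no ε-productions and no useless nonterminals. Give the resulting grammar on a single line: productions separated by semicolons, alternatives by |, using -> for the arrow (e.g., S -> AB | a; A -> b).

S -> d | AD | AN | NA | SE; A -> g; B -> SN; C -> SN; D -> SN; E -> SN; N -> d | AB | SC

No ε-productions.
After unit-elimination: S -> d | Ng | gN | SSN | gSN; N -> d | SSN | gSN.
TERM: introduce A -> g and substitute in every rule of length ≥2.
BIN: N -> ASN becomes N -> AB, B -> SN; N -> SSN becomes N -> SC, C -> SN; S -> ASN becomes S -> AD, D -> SN; S -> SSN becomes S -> SE, E -> SN.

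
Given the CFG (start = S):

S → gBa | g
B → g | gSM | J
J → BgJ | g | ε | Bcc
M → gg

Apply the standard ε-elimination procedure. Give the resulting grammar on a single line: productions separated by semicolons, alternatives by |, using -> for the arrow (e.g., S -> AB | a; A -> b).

S -> g | ga | gBa; B -> J | g | gSM; J -> g | Bg | cc | gJ | Bcc | BgJ; M -> gg

Nullable set: {B, J}.
S -> gBa: B nullable, giving gBa | ga.
B -> J: J nullable, giving J.
Drop J -> ε.
J -> Bcc: B nullable, giving Bcc | cc.
J -> BgJ: B, J nullable, giving Bg | BgJ | g | gJ.
Unchanged (no nullable symbols): S -> g; B -> g; B -> gSM; J -> g; M -> gg.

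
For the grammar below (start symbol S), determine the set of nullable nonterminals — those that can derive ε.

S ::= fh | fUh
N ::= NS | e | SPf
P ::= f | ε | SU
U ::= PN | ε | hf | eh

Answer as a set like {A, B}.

{P, U}

Directly nullable (have an ε-rule): {P, U}.
Not nullable: N, S — each has a terminal in every rule's right-hand side or depends on a non-nullable symbol.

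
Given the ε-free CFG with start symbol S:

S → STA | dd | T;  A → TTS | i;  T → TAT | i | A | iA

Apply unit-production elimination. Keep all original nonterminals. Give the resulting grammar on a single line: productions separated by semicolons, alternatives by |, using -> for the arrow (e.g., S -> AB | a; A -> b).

S -> i | dd | iA | STA | TAT | TTS; A -> i | TTS; T -> i | iA | TAT | TTS

Unit productions: S->T, T->A.
Unit pairs (A ⇒* B via units): (S,A), (S,T), (T,A).
S: inherits non-unit rules of {A, S, T} → STA | TAT | TTS | dd | i | iA.
A: inherits non-unit rules of {A} → TTS | i.
T: inherits non-unit rules of {A, T} → TAT | TTS | i | iA.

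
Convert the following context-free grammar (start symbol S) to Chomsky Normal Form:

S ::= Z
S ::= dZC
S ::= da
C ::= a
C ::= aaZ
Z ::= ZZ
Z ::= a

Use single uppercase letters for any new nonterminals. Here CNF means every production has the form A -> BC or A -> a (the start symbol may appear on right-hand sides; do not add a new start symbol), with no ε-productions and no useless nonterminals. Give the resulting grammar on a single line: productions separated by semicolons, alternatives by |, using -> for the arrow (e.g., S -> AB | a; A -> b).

No ε-productions.
After unit-elimination: S -> a | ZZ | da | dZC; C -> a | aaZ; Z -> a | ZZ.
TERM: introduce A -> a, B -> d and substitute in every rule of length ≥2.
BIN: C -> AAZ becomes C -> AD, D -> AZ; S -> BZC becomes S -> BE, E -> ZC.

S -> a | BA | BE | ZZ; A -> a; B -> d; C -> a | AD; D -> AZ; E -> ZC; Z -> a | ZZ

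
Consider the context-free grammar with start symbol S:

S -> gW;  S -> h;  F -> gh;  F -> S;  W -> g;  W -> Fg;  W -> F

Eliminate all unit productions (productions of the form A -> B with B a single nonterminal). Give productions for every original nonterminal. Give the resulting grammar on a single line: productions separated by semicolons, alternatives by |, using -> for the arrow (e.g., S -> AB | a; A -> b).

Unit productions: F->S, W->F.
Unit pairs (A ⇒* B via units): (F,S), (W,F), (W,S).
S: inherits non-unit rules of {S} → gW | h.
F: inherits non-unit rules of {F, S} → gW | gh | h.
W: inherits non-unit rules of {F, S, W} → Fg | g | gW | gh | h.

S -> h | gW; F -> h | gW | gh; W -> g | h | Fg | gW | gh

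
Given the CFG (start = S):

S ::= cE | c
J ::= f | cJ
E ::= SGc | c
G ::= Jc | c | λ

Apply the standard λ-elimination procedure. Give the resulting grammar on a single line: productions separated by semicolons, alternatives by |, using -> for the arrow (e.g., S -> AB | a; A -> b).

S -> c | cE; E -> c | Sc | SGc; G -> c | Jc; J -> f | cJ

Nullable set: {G}.
E -> SGc: G nullable, giving SGc | Sc.
Drop G -> λ.
Unchanged (no nullable symbols): S -> c; S -> cE; E -> c; G -> Jc; G -> c; J -> cJ; J -> f.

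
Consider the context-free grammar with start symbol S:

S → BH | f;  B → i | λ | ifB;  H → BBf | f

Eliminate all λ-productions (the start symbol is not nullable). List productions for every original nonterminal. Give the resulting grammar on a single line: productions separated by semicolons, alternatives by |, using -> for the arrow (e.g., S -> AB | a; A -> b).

S -> H | f | BH; B -> i | if | ifB; H -> f | Bf | BBf

Nullable set: {B}.
S -> BH: B nullable, giving BH | H.
Drop B -> λ.
B -> ifB: B nullable, giving if | ifB.
H -> BBf: B, B nullable, giving BBf | Bf | f.
Unchanged (no nullable symbols): S -> f; B -> i; H -> f.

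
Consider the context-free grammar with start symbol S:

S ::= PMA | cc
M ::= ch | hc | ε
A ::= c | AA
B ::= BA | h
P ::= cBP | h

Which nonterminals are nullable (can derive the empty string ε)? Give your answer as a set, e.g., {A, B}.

Directly nullable (have an ε-rule): {M}.
Not nullable: A, B, P, S — each has a terminal in every rule's right-hand side or depends on a non-nullable symbol.

{M}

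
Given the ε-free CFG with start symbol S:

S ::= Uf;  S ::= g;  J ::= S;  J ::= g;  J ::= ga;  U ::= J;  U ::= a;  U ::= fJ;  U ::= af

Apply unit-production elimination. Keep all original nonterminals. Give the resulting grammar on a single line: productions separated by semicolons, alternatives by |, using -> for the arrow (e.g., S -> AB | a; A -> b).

Unit productions: J->S, U->J.
Unit pairs (A ⇒* B via units): (J,S), (U,J), (U,S).
S: inherits non-unit rules of {S} → Uf | g.
J: inherits non-unit rules of {J, S} → Uf | g | ga.
U: inherits non-unit rules of {J, S, U} → Uf | a | af | fJ | g | ga.

S -> g | Uf; J -> g | Uf | ga; U -> a | g | Uf | af | fJ | ga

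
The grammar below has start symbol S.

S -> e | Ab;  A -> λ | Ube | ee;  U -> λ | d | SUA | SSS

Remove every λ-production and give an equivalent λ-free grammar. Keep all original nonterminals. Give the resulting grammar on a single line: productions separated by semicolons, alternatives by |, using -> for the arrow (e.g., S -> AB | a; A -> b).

S -> b | e | Ab; A -> be | ee | Ube; U -> S | d | SA | SU | SSS | SUA

Nullable set: {A, U}.
S -> Ab: A nullable, giving Ab | b.
Drop A -> λ.
A -> Ube: U nullable, giving Ube | be.
Drop U -> λ.
U -> SUA: U, A nullable, giving S | SA | SU | SUA.
Unchanged (no nullable symbols): S -> e; A -> ee; U -> SSS; U -> d.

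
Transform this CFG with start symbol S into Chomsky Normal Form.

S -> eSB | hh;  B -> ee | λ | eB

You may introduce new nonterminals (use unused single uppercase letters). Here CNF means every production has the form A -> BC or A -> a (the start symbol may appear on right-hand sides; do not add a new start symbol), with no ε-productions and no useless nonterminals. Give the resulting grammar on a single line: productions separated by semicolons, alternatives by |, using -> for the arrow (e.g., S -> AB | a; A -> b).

S -> AD | AS | CC; A -> e; B -> e | AA | AB; C -> h; D -> SB

Nullable: {B}; after ε-elimination: S -> eS | hh | eSB; B -> e | eB | ee.
No unit productions to eliminate.
TERM: introduce A -> e, C -> h and substitute in every rule of length ≥2.
BIN: S -> ASB becomes S -> AD, D -> SB.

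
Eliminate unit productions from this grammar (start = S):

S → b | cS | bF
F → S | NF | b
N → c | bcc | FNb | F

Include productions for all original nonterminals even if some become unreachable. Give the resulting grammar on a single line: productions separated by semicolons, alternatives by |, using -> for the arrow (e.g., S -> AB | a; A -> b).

Unit productions: F->S, N->F.
Unit pairs (A ⇒* B via units): (F,S), (N,F), (N,S).
S: inherits non-unit rules of {S} → b | bF | cS.
F: inherits non-unit rules of {F, S} → NF | b | bF | cS.
N: inherits non-unit rules of {F, N, S} → FNb | NF | b | bF | bcc | c | cS.

S -> b | bF | cS; F -> b | NF | bF | cS; N -> b | c | NF | bF | cS | FNb | bcc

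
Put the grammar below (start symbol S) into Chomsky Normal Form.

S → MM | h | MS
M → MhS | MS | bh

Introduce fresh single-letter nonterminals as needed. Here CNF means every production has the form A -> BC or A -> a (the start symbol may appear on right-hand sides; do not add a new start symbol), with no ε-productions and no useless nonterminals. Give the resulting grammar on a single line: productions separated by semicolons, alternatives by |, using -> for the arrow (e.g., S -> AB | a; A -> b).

No ε-productions.
No unit productions to eliminate.
TERM: introduce B -> b, A -> h and substitute in every rule of length ≥2.
BIN: M -> MAS becomes M -> MC, C -> AS.

S -> h | MM | MS; A -> h; B -> b; C -> AS; M -> BA | MC | MS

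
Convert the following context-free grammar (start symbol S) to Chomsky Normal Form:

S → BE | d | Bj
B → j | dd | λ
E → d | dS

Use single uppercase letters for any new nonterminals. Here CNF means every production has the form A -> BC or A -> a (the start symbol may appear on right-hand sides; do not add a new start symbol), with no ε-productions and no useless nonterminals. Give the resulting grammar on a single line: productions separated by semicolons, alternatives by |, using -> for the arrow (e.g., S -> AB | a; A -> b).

S -> d | j | AS | BC | BE; A -> d; B -> j | AA; C -> j; E -> d | AS

Nullable: {B}; after ε-elimination: S -> E | d | j | BE | Bj; B -> j | dd; E -> d | dS.
After unit-elimination: S -> d | j | BE | Bj | dS; B -> j | dd; E -> d | dS.
TERM: introduce A -> d, C -> j and substitute in every rule of length ≥2.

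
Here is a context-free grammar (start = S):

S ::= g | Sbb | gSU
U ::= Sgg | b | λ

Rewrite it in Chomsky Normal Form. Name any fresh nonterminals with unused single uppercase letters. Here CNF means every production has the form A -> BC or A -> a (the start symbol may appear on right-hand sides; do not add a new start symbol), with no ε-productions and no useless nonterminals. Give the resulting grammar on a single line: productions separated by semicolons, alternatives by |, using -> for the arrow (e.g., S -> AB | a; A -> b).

S -> g | BC | BS | SD; A -> b; B -> g; C -> SU; D -> AA; E -> BB; U -> b | SE

Nullable: {U}; after ε-elimination: S -> g | gS | Sbb | gSU; U -> b | Sgg.
No unit productions to eliminate.
TERM: introduce A -> b, B -> g and substitute in every rule of length ≥2.
BIN: S -> BSU becomes S -> BC, C -> SU; S -> SAA becomes S -> SD, D -> AA; U -> SBB becomes U -> SE, E -> BB.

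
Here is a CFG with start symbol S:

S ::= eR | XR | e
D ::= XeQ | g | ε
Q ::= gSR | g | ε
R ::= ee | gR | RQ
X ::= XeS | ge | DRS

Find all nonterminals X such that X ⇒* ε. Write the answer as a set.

{D, Q}

Directly nullable (have an ε-rule): {D, Q}.
Not nullable: R, S, X — each has a terminal in every rule's right-hand side or depends on a non-nullable symbol.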